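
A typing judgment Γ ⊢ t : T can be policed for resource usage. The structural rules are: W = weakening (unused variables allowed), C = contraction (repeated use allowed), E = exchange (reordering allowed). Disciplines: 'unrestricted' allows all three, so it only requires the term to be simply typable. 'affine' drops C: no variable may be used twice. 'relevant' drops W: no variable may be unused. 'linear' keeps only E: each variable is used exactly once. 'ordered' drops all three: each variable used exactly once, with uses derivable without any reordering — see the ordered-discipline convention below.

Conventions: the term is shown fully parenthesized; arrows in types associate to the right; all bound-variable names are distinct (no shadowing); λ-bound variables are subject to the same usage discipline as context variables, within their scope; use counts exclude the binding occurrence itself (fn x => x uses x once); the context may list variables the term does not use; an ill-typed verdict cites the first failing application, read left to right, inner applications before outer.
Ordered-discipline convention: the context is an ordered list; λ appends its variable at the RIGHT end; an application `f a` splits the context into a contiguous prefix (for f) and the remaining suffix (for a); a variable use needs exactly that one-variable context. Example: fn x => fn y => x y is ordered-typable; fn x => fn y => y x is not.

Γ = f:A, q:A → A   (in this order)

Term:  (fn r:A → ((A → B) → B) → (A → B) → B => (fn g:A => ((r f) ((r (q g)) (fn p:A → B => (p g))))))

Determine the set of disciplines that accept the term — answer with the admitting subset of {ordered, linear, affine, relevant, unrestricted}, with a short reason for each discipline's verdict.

admitting disciplines: relevant, unrestricted
use counts: f=1; q=1; r (λ-bound)=2; g (λ-bound)=2; p (λ-bound)=1
order of uses: r, f, r, q, g, p, g
typing: well-typed — term : (A → ((A → B) → B) → (A → B) → B) → A → (A → B) → B
ordered: ✗ — r ×2, g ×2 used more than once (contraction)
linear: ✗ — r ×2, g ×2 used more than once (contraction)
affine: ✗ — r ×2, g ×2 used more than once (contraction)
relevant: ✓ — none of f, q, r, g, p goes unused
unrestricted: ✓ — simply typable at (A → ((A → B) → B) → (A → B) → B) → A → (A → B) → B; W, C, E all held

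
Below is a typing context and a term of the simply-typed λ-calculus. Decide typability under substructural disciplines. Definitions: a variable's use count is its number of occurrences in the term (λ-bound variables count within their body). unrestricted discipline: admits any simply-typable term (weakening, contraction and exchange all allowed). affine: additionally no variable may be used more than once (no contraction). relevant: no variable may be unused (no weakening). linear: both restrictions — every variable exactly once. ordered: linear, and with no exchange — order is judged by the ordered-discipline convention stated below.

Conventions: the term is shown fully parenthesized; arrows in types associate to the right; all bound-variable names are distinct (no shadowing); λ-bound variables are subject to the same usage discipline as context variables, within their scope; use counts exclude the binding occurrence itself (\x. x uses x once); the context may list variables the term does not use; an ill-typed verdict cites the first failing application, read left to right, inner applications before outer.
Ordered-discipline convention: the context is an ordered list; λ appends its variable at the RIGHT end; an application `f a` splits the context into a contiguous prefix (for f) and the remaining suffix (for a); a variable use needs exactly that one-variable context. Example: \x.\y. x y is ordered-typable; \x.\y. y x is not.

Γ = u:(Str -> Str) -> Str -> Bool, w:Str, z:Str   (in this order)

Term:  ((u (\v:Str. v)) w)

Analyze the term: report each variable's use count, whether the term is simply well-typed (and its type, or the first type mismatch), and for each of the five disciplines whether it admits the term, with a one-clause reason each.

usage: u ×1, w ×1, z ×0, v (bound) ×1
left-to-right use order: u, v, w
typing: ✓ — Bool
ordered: ✗, z left unused
linear: ✗, z left unused
affine: ✓, no duplicate uses among u, w, z, v
relevant: ✗, z left unused
unrestricted: ✓, well-typed at Bool; no restrictions here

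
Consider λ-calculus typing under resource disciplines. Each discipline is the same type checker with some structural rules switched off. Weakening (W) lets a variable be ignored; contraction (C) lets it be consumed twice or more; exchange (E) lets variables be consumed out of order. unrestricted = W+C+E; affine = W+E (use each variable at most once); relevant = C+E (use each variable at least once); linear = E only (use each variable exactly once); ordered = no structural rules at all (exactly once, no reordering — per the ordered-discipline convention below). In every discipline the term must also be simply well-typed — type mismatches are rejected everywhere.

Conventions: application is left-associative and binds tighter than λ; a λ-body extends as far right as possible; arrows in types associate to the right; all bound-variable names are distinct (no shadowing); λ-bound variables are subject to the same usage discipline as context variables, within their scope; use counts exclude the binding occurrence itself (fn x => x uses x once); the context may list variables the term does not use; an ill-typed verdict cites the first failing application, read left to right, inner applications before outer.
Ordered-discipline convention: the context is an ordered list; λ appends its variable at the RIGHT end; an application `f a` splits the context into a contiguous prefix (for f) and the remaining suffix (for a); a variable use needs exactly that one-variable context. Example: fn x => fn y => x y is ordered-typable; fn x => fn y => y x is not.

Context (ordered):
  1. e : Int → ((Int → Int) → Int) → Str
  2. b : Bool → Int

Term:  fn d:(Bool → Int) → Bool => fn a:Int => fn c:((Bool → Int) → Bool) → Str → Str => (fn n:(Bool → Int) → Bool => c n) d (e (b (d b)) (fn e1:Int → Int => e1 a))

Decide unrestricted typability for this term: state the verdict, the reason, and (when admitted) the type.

yes — simply typable at ((Bool → Int) → Bool) → Int → (((Bool → Int) → Bool) → Str → Str) → Str; W, C, E all held; term : ((Bool → Int) → Bool) → Int → (((Bool → Int) → Bool) → Str → Str) → Str
usage: e ×1; b ×2; d (λ-bound) ×2; a (λ-bound) ×1; c (λ-bound) ×1; n (λ-bound) ×1; e1 (λ-bound) ×1
use order (left to right): c, n, d, e, b, d, b, e1, a
typing: well-typed — term : ((Bool → Int) → Bool) → Int → (((Bool → Int) → Bool) → Str → Str) → Str
per-discipline verdicts: ordered ✗; linear ✗; affine ✗; relevant ✓; unrestricted ✓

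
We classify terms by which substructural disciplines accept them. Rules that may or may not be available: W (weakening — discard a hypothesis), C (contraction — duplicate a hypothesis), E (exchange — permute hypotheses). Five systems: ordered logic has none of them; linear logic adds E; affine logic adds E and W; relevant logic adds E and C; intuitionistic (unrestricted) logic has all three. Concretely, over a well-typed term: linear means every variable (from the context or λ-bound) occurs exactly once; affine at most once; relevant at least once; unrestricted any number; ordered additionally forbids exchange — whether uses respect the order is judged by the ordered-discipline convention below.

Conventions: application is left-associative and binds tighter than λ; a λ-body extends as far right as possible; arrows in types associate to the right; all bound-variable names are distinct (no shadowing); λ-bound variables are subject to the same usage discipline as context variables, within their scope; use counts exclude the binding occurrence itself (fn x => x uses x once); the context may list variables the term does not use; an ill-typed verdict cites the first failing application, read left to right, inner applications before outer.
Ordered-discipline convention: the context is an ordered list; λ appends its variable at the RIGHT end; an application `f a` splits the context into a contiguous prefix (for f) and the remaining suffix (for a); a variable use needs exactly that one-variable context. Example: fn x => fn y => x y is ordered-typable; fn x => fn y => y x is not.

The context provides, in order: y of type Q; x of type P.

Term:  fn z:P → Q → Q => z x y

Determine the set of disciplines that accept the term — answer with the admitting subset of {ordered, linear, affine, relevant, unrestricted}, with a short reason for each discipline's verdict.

accepted by: linear, affine, relevant, unrestricted
use counts: y: 1; x: 1; z [bound]: 1
use order (left to right): z, x, y
typing: well-typed at (P → Q → Q) → Q
ordered: ✗ — no contiguous prefix/suffix split fits z, x, y
linear: ✓ — y, x, z: one use apiece
affine: ✓ — no duplicate uses among y, x, z
relevant: ✓ — every one of y, x, z appears
unrestricted: ✓ — well-typed at (P → Q → Q) → Q; no restrictions here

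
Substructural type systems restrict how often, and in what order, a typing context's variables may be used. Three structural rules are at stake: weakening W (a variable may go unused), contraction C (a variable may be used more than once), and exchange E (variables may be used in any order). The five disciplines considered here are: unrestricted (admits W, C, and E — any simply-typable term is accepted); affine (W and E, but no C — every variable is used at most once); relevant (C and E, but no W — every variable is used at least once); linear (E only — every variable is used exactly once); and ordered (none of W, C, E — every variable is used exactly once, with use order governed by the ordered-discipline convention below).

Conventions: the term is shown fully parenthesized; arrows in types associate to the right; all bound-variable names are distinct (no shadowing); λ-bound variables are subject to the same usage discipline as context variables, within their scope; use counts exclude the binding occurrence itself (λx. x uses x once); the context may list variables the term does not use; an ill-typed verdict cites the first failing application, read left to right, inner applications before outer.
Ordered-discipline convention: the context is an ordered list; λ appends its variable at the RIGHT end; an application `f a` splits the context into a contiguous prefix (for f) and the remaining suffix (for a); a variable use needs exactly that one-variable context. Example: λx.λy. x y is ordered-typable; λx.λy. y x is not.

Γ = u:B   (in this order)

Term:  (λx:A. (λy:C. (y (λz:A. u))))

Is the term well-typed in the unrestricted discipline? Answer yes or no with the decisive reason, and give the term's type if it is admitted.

no — not simply typable
variable uses: u=1; x (bound)=0; y (bound)=1; z (bound)=0
use order (left to right): y, u
typing: ill-typed: can't apply a value of type C
per-discipline verdicts: ordered ✗ · linear ✗ · affine ✗ · relevant ✗ · unrestricted ✗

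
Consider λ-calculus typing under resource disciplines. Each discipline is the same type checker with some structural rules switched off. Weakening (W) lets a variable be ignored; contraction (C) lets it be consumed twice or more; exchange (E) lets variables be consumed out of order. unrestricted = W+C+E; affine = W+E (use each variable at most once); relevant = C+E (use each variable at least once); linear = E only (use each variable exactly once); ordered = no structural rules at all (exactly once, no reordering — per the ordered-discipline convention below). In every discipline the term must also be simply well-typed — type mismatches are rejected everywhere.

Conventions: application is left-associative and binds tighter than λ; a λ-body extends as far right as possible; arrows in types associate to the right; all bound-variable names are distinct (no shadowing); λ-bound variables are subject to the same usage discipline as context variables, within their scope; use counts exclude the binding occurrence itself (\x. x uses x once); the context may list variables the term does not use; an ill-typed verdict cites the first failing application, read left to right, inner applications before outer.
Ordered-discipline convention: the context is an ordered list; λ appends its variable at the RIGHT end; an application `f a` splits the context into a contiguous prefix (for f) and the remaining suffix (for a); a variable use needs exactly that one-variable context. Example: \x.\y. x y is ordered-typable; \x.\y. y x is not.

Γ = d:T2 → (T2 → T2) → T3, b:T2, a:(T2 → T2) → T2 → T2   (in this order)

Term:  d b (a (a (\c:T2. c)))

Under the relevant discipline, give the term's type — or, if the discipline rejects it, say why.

term : T3
usage: d ×1, b ×1, a ×2, c (bound) ×1
uses in reading order: d, b, a, a, c
typing: well-typed — term : T3
per-discipline verdicts: ordered ✗, linear ✗, affine ✗, relevant ✓, unrestricted ✓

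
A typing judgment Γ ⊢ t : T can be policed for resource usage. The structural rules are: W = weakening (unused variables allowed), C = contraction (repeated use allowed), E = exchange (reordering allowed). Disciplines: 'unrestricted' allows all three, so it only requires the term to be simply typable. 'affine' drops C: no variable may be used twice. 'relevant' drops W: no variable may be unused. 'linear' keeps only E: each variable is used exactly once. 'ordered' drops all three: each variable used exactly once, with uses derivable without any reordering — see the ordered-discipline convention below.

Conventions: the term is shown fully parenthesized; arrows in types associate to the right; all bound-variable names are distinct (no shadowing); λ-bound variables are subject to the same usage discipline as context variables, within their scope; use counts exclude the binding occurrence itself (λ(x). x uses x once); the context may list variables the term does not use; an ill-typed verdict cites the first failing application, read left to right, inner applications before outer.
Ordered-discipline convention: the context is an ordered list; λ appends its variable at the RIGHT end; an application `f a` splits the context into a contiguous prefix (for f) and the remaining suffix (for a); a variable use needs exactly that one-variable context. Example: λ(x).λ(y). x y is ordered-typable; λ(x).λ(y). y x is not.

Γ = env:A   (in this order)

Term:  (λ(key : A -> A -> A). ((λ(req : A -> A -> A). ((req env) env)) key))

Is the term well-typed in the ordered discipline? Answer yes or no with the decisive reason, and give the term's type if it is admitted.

no — env ×2 used more than once (contraction)
usage: env ×2; key [bound] ×1; req [bound] ×1
left-to-right use order: req, env, env, key
typing: well-typed — term : (A -> A -> A) -> A
across the five disciplines: ordered ✗, linear ✗, affine ✗, relevant ✓, unrestricted ✓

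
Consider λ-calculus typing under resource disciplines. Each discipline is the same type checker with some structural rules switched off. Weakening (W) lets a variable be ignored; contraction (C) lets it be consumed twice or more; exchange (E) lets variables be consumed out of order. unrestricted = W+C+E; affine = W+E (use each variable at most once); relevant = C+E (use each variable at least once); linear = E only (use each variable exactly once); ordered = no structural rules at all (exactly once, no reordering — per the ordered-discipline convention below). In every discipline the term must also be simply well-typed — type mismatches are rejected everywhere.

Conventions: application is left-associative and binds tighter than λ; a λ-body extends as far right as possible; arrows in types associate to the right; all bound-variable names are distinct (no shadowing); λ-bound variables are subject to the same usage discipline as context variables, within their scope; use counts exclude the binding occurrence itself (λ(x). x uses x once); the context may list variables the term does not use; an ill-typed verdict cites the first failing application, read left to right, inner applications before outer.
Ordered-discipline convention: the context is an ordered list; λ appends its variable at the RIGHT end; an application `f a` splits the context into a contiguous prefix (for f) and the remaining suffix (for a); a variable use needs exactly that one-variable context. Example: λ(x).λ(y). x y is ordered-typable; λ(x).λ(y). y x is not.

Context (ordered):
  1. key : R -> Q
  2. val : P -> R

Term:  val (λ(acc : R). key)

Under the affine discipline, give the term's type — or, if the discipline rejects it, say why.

not well-typed under affine — fails simple typing
use counts: key ×1, val ×1, acc (λ-bound) ×0
use order (left to right): val, key
typing: ill-typed: an application expects P but receives R -> R -> Q
all disciplines: ordered ✗; linear ✗; affine ✗; relevant ✗; unrestricted ✗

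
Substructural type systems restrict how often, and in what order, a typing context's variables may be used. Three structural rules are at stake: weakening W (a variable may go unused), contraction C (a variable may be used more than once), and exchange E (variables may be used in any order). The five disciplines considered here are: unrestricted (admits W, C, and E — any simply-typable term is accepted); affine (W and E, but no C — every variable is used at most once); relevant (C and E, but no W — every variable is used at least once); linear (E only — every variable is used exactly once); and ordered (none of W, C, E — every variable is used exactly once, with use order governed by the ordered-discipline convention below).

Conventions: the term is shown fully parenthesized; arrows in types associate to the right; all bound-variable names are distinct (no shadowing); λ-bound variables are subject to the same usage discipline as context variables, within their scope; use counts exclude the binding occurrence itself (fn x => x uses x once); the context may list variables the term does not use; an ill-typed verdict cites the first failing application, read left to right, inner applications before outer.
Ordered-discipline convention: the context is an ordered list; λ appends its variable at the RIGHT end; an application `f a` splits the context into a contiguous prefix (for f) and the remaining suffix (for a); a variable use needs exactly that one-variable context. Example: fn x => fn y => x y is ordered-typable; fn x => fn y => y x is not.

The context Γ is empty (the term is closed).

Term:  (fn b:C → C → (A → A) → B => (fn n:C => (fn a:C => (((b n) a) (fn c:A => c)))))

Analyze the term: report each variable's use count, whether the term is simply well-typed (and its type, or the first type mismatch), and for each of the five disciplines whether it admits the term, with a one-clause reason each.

use counts: b [bound]: 1×, n [bound]: 1×, a [bound]: 1×, c [bound]: 1×
left-to-right use order: b, n, a, c
typing: well-typed at (C → C → (A → A) → B) → C → C → B
ordered: ✓ — single-use (b, n, a, c), ordered derivation ok
linear: ✓ — single use per variable (b, n, a, c)
affine: ✓ — none of b, n, a, c used more than once
relevant: ✓ — b, n, a, c: all used, weakening unneeded
unrestricted: ✓ — simply typable at (C → C → (A → A) → B) → C → C → B; W, C, E all held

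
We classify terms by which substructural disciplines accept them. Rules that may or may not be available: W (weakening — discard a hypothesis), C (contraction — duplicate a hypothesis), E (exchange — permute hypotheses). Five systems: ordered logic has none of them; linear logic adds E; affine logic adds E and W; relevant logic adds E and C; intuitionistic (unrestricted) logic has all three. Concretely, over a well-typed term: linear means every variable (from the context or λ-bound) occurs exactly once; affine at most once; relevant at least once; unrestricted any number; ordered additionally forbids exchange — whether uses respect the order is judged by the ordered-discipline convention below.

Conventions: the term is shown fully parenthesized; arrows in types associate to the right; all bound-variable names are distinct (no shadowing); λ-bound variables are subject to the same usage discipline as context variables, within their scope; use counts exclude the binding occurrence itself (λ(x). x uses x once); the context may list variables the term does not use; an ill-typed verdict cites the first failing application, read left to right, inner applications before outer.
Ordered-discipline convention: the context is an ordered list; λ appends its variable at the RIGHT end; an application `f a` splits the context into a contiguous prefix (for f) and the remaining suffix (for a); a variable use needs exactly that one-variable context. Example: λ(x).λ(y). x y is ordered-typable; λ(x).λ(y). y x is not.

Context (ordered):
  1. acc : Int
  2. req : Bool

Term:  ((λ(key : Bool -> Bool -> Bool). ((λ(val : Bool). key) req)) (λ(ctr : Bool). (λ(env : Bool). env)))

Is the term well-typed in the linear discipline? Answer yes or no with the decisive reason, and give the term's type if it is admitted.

no — unused: acc, val, ctr — weakening required
variable uses: acc=0; req=1; key [bound]=1; val [bound]=0; ctr [bound]=0; env [bound]=1
left-to-right use order: key, req, env
typing: ✓ — Bool -> Bool -> Bool
summary: ordered ✗ | linear ✗ | affine ✓ | relevant ✗ | unrestricted ✓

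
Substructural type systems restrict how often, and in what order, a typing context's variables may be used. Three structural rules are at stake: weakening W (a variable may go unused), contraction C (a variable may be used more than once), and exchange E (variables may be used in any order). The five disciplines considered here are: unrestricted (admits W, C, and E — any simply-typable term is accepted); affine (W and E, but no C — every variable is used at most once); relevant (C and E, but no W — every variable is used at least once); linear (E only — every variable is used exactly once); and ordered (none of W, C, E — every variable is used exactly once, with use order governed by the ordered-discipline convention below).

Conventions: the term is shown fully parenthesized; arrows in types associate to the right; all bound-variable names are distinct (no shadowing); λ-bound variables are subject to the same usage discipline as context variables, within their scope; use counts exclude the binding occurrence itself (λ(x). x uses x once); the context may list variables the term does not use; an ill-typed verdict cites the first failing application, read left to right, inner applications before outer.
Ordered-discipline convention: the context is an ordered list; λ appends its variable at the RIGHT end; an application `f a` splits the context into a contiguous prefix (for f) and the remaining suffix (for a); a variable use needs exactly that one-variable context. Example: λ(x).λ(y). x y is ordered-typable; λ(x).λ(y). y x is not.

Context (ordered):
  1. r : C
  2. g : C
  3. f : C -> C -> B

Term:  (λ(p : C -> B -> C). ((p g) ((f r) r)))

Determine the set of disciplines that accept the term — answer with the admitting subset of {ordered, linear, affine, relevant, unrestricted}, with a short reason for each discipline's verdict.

admitted by: relevant, unrestricted
use counts: r=2, g=1, f=1, p (λ-bound)=1
use order (left to right): p, g, f, r, r
typing: well-typed — term : (C -> B -> C) -> C
ordered ✗ (repeated use of r ×2)
linear ✗ (repeated use of r ×2)
affine ✗ (repeated use of r ×2)
relevant ✓ (r, g, f, p: all used, weakening unneeded)
unrestricted ✓ (type-checks ((C -> B -> C) -> C) and nothing is barred)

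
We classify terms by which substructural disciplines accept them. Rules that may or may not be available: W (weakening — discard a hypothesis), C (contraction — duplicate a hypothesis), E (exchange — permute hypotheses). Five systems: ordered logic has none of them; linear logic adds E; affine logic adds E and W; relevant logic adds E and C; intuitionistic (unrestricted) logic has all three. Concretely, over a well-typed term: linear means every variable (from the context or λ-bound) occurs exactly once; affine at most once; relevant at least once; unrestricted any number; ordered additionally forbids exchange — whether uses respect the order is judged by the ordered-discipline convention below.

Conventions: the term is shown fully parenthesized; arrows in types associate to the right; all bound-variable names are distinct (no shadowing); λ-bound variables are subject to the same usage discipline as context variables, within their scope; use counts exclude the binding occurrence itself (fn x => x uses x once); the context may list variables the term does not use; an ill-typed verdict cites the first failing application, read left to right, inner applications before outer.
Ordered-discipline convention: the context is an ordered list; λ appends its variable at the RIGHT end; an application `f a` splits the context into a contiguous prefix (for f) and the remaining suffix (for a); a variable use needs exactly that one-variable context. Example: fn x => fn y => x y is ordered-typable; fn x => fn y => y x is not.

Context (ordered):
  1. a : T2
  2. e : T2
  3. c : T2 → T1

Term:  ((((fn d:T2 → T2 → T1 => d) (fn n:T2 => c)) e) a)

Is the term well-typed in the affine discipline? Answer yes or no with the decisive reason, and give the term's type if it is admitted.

yes — no duplicate uses among a, e, c, d, n; term : T1
use counts: a: 1×; e: 1×; c: 1×; d (λ-bound): 1×; n (λ-bound): 0×
use order (left to right): d, c, e, a
typing: well-typed — term : T1
all disciplines: ordered ✗, linear ✗, affine ✓, relevant ✗, unrestricted ✓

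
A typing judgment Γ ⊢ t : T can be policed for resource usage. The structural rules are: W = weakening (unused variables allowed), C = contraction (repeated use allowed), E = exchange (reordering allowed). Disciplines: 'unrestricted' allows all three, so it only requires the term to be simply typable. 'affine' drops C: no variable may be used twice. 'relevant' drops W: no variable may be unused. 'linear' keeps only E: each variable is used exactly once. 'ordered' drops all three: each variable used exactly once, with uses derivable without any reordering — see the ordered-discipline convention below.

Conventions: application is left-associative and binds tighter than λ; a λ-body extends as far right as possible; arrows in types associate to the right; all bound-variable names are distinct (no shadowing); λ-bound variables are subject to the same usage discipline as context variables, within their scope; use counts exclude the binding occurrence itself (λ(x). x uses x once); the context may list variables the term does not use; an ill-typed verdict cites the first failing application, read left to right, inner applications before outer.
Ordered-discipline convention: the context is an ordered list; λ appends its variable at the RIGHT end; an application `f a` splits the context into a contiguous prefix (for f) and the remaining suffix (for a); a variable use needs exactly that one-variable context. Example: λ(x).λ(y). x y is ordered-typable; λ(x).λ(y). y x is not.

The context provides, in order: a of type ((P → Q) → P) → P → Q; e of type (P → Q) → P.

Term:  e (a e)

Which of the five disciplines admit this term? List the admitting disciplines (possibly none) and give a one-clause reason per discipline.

admitted in: relevant, unrestricted
counts: a: 1×, e: 2×
order of uses: e, a, e
typing: well-typed — term : P
ordered ✗ (uses contraction: e ×2)
linear ✗ (uses contraction: e ×2)
affine ✗ (uses contraction: e ×2)
relevant ✓ (every one of a, e appears)
unrestricted ✓ (type-checks (P) and nothing is barred)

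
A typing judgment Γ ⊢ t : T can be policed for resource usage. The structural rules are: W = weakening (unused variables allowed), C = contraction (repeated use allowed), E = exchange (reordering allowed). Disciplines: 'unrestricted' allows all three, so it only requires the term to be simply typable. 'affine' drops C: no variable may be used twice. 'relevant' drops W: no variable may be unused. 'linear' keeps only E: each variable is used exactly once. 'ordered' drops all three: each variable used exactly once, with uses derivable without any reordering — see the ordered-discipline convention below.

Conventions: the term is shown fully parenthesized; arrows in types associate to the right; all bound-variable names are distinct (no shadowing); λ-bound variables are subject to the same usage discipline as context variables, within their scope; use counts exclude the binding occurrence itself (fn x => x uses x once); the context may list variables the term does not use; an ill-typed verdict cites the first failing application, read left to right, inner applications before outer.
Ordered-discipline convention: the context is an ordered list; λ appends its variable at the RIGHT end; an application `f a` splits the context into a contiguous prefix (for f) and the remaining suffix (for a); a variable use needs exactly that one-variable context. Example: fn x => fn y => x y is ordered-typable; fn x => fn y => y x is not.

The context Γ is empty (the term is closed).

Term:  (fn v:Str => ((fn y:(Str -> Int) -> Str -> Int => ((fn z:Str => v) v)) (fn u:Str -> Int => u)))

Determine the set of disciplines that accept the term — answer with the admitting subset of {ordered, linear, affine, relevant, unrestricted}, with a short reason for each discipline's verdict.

admitting disciplines: unrestricted
usage: v [bound]: 2×; y [bound]: 0×; z [bound]: 0×; u [bound]: 1×
use order (left to right): v, v, u
typing: well-typed at Str -> Str
ordered ✗ (repeated use of v ×2; y, z left unused)
linear ✗ (repeated use of v ×2; y, z left unused)
affine ✗ (repeated use of v ×2)
relevant ✗ (y, z left unused)
unrestricted ✓ (simply typable at Str -> Str; W, C, E all held)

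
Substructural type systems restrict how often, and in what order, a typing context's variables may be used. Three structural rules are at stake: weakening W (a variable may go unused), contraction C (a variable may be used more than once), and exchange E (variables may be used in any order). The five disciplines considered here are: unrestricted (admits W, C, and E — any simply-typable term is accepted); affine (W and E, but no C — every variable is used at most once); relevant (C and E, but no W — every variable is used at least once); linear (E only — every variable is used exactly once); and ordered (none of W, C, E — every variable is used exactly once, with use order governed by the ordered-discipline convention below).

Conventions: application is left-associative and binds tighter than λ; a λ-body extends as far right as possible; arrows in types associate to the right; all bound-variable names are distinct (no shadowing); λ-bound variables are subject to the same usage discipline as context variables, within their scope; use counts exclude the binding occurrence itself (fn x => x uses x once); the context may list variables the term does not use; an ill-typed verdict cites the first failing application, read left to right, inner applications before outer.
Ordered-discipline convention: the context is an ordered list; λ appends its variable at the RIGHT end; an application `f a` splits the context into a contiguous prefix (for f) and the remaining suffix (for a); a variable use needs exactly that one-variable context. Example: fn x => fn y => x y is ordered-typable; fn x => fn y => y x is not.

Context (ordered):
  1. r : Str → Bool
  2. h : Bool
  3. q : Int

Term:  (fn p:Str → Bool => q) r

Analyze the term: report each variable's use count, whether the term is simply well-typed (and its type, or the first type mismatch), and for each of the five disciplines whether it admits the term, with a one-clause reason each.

usage: r: 1×; h: 0×; q: 1×; p (bound): 0×
left-to-right use order: q, r
typing: well-typed — term : Int
ordered: ✗ — h, p left unused
linear: ✗ — h, p left unused
affine: ✓ — at most one use each (r, h, q, p)
relevant: ✗ — h, p left unused
unrestricted: ✓ — typability at Int is all that's needed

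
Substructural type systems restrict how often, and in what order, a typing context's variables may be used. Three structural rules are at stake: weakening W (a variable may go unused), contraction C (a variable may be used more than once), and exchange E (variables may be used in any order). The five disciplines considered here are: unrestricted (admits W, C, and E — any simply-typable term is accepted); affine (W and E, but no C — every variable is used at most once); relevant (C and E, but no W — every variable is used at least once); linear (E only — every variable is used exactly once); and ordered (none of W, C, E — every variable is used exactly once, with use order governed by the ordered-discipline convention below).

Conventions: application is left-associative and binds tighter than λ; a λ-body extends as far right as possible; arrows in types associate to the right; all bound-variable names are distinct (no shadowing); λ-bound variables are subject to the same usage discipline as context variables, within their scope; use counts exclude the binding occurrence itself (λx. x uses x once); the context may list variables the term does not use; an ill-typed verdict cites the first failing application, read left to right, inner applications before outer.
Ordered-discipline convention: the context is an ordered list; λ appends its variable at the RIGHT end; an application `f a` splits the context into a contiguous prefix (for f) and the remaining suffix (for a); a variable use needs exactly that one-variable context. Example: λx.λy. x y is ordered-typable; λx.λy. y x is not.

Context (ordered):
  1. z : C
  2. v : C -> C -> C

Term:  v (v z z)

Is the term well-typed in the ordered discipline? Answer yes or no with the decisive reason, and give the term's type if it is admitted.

no — z ×2, v ×2 used more than once (contraction)
variable uses: z ×2; v ×2
use order (left to right): v, v, z, z
typing: the term checks, with type C -> C
across the five disciplines: ordered ✗; linear ✗; affine ✗; relevant ✓; unrestricted ✓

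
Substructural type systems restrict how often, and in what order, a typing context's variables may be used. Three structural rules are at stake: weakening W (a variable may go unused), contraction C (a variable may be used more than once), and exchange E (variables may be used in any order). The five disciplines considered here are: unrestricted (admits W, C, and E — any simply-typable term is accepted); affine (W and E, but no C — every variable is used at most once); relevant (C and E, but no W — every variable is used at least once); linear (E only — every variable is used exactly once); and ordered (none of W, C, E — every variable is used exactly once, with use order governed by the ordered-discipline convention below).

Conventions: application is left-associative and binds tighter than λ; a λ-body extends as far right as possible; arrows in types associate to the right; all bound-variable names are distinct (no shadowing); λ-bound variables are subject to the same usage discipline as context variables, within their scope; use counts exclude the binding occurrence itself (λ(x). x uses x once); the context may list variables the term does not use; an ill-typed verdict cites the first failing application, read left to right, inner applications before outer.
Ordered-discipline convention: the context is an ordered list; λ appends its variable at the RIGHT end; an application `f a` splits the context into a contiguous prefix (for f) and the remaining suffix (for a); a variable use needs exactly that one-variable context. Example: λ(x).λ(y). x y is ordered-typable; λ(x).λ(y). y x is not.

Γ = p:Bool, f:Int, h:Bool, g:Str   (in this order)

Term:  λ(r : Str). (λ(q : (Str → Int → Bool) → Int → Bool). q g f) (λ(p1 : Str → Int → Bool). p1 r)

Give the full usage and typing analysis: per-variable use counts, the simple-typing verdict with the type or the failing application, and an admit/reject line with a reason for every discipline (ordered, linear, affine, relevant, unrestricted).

use counts: p=0, f=1, h=0, g=1, r (λ-bound)=1, q (λ-bound)=1, p1 (λ-bound)=1
left-to-right use order: q, g, f, p1, r
typing: ill-typed: an argument Str mismatches the expected Str → Int → Bool
ordered ✗ (not simply typable)
linear ✗ (fails simple typing)
affine ✗ (a type mismatch blocks all five)
relevant ✗ (the type mismatch rejects it)
unrestricted ✗ (not simply typable)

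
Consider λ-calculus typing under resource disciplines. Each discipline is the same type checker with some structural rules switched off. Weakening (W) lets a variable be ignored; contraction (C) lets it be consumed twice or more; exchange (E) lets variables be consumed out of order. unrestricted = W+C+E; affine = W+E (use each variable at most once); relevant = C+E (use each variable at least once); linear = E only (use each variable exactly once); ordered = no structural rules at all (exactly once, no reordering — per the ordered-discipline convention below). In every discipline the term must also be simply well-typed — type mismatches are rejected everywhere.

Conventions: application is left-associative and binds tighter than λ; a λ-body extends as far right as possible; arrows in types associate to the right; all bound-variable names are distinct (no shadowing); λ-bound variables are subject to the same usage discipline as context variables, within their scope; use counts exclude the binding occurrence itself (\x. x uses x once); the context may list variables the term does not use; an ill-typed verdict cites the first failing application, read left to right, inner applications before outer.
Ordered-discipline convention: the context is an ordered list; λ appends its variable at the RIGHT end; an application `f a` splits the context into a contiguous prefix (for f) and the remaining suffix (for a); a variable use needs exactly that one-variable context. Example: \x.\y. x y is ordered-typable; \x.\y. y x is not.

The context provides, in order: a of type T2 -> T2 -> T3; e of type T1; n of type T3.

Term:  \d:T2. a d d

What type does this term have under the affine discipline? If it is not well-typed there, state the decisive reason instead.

not well-typed under affine — d ×2 used more than once (contraction)
use counts: a: 1, e: 0, n: 0, d [bound]: 2
uses in reading order: a, d, d
typing: the term checks, with type T2 -> T3
summary: ordered ✗; linear ✗; affine ✗; relevant ✗; unrestricted ✓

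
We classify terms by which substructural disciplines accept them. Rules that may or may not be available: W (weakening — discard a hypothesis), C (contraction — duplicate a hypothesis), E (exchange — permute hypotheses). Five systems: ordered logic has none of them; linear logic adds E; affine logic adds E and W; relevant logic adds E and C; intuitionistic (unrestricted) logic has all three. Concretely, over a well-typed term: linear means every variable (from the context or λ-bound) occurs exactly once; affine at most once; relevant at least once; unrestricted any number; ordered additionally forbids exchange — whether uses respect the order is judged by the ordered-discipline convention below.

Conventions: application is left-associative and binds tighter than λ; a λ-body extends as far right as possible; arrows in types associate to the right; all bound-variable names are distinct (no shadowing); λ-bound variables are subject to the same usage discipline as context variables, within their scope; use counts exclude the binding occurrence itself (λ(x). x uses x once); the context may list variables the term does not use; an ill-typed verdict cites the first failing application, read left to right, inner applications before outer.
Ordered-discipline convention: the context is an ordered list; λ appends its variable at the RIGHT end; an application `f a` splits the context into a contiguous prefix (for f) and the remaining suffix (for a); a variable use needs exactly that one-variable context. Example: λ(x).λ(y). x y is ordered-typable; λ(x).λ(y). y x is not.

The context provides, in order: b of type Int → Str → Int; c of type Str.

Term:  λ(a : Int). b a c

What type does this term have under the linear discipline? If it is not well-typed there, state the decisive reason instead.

term : Int → Int
counts: b: 1×; c: 1×; a (λ-bound): 1×
uses in reading order: b, a, c
typing: the term checks, with type Int → Int
across the five disciplines: ordered ✗ · linear ✓ · affine ✓ · relevant ✓ · unrestricted ✓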